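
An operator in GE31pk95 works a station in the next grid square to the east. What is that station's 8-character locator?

Longitude extended square 9; +1 → 10, wraps to 0, carry into subsquare.
Longitude subsquare p = 15; +1 → 16 = q.
The latitude characters are unchanged.

GE31qk05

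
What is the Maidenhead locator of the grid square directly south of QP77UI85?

Latitude extended square 5; −1 → 4.
The longitude characters are unchanged.

QP77ui84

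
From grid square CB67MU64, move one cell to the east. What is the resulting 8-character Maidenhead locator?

CB67mu74

Longitude extended square 6; +1 → 7.
The latitude characters are unchanged.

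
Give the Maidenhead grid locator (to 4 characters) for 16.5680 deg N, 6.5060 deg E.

JK36

Shift to the Maidenhead origin (180°W, 90°S): lon 186.51, lat 106.57.
Field: lon ⌊186.51/20⌋ = 9 → J; lat ⌊106.57/10⌋ = 10 → K.
Square: lon ⌊6.51/2⌋ = 3; lat ⌊6.57/1⌋ = 6.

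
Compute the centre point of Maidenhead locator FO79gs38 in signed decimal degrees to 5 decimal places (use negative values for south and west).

59.78542, -65.47083

Field F=5, O=14: +5·20° lon, +14·10° lat → SW at lon -80°, lat 50°.
Square 7, 9: +7·2° lon, +9·1° lat → SW at lon -66°, lat 59°.
Subsquare g=6, s=18: +6·0.0833333° lon, +18·0.0416667° lat → SW at lon -65.5°, lat 59.75°.
Extended square 3, 8: +3·0.00833333° lon, +8·0.00416667° lat → SW at lon -65.475°, lat 59.7833°.
Cell spans 0.00833333° lon × 0.00416667° lat. Centre is SW corner plus half of each.
latitude 59.78542, longitude -65.47083.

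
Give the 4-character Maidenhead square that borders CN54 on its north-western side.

CN45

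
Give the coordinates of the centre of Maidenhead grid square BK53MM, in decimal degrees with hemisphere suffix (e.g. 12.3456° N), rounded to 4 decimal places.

13.5208° N, 148.9583° W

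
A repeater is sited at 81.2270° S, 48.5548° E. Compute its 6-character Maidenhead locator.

LA48gs

Shift to the Maidenhead origin (180°W, 90°S): lon 228.5548, lat 8.7730.
Field: 228.5548/20 → 11 → L, 8.7730/10 → 0 → A; chars LA.
Square: 8.5548/2 → 4, 8.7730/1 → 8; chars 48.
Subsquare: 0.5548/0.0833333 → 6 → g, 0.7730/0.0416667 → 18 → s; chars gs.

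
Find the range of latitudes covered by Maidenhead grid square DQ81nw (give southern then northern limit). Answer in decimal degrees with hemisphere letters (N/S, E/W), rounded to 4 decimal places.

Field D=3, Q=16: +3·20° lon, +16·10° lat → SW at lon -120°, lat 70°.
Square 8, 1: +8·2° lon, +1·1° lat → SW at lon -104°, lat 71°.
Subsquare n=13, w=22: +13·0.0833333° lon, +22·0.0416667° lat → SW at lon -102.917°, lat 71.9167°.
Cell spans 0.0833333° lon × 0.0416667° lat.
south 71.9167° N, north 71.9583° N.

71.9167° N, 71.9583° N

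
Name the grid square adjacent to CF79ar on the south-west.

CF69xq

Longitude subsquare a = 0; −1 → -1, wraps to 23 = x, carry into square.
Longitude square 7; −1 → 6.
Latitude subsquare r = 17; −1 → 16 = q.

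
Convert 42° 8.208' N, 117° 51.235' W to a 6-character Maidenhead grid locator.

DN12bd

Add 180° to longitude and 90° to latitude: 62.1461, 132.1368.
Field: 62.1461/20 → 3 → D, 132.1368/10 → 13 → N; chars DN.
Square: 2.1461/2 → 1, 2.1368/1 → 2; chars 12.
Subsquare: 0.1461/0.0833333 → 1 → b, 0.1368/0.0416667 → 3 → d; chars bd.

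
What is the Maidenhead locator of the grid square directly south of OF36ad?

OF36ac

Latitude subsquare d = 3; −1 → 2 = c.
The longitude characters are unchanged.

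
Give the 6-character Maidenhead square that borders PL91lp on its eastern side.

PL91mp

Longitude subsquare l = 11; +1 → 12 = m.
The latitude characters are unchanged.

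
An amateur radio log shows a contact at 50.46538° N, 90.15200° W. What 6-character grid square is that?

Offset from 180°W / 90°S: lon 89.8480°, lat 140.4654°.
Field: lon ⌊89.8480/20⌋ = 4 → E; lat ⌊140.4654/10⌋ = 14 → O.
Square: lon ⌊9.8480/2⌋ = 4; lat ⌊0.4654/1⌋ = 0.
Subsquare: lon ⌊1.8480/0.0833333⌋ = 22 → w; lat ⌊0.4654/0.0416667⌋ = 11 → l.

EO40wl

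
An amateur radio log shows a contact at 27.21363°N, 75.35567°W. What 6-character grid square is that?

FL27hf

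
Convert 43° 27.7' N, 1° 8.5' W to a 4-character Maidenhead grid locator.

Shift to the Maidenhead origin (180°W, 90°S): lon 178.86, lat 133.46.
Field: 178.86/20 → 8 → I, 133.46/10 → 13 → N; chars IN.
Square: 18.86/2 → 9, 3.46/1 → 3; chars 93.

IN93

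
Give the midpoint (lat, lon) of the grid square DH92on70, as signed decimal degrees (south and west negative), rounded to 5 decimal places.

Field D=3, H=7: +3·20° lon, +7·10° lat → SW at lon -120°, lat -20°.
Square 9, 2: +9·2° lon, +2·1° lat → SW at lon -102°, lat -18°.
Subsquare o=14, n=13: +14·0.0833333° lon, +13·0.0416667° lat → SW at lon -100.833°, lat -17.4583°.
Extended square 7, 0: +7·0.00833333° lon, +0·0.00416667° lat → SW at lon -100.775°, lat -17.4583°.
Cell spans 0.00833333° lon × 0.00416667° lat. Centre is SW corner plus half of each.
latitude -17.45625, longitude -100.77083.

-17.45625, -100.77083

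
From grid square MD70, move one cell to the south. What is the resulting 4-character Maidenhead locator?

MC79

Latitude square 0; −1 → -1, wraps to 9, carry into field.
Latitude field D = 3; −1 → 2 = C.
The longitude characters are unchanged.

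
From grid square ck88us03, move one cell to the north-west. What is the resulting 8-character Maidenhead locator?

Longitude extended square 0; −1 → -1, wraps to 9, carry into subsquare.
Longitude subsquare u = 20; −1 → 19 = t.
Latitude extended square 3; +1 → 4.

CK88ts94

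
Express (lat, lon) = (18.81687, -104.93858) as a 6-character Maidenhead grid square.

Offset from 180°W / 90°S: lon 75.0614°, lat 108.8169°.
Field: 75.0614/20 → 3 → D, 108.8169/10 → 10 → K; chars DK.
Square: 15.0614/2 → 7, 8.8169/1 → 8; chars 78.
Subsquare: 1.0614/0.0833333 → 12 → m, 0.8169/0.0416667 → 19 → t; chars mt.

DK78mt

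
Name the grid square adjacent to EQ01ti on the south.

EQ01th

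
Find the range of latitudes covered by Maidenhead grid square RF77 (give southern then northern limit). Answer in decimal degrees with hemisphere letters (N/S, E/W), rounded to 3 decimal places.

33.000° S, 32.000° S

Field R=17, F=5: +17·20° lon, +5·10° lat → SW at lon 160°, lat -40°.
Square 7, 7: +7·2° lon, +7·1° lat → SW at lon 174°, lat -33°.
Cell spans 2° lon × 1° lat.
south 33.000° S, north 32.000° S.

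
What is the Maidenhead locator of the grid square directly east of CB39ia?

CB39ja

Longitude subsquare i = 8; +1 → 9 = j.
The latitude characters are unchanged.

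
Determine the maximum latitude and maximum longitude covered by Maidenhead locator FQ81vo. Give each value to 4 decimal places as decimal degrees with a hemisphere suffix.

71.6250° N, 62.1667° W

Field F=5, Q=16: +5·20° lon, +16·10° lat → SW at lon -80°, lat 70°.
Square 8, 1: +8·2° lon, +1·1° lat → SW at lon -64°, lat 71°.
Subsquare v=21, o=14: +21·0.0833333° lon, +14·0.0416667° lat → SW at lon -62.25°, lat 71.5833°.
Cell spans 0.0833333° lon × 0.0416667° lat. NE corner is SW corner plus one full cell.
latitude 71.6250° N, longitude 62.1667° W.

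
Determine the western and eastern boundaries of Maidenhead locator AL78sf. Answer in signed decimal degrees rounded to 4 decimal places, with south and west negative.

-164.5000, -164.4167

Field A=0, L=11: +0·20° lon, +11·10° lat → SW at lon -180°, lat 20°.
Square 7, 8: +7·2° lon, +8·1° lat → SW at lon -166°, lat 28°.
Subsquare s=18, f=5: +18·0.0833333° lon, +5·0.0416667° lat → SW at lon -164.5°, lat 28.2083°.
Cell spans 0.0833333° lon × 0.0416667° lat.
west -164.5000, east -164.4167.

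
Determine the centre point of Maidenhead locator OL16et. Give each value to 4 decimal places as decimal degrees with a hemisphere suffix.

Field O=14, L=11: +14·20° lon, +11·10° lat → SW at lon 100°, lat 20°.
Square 1, 6: +1·2° lon, +6·1° lat → SW at lon 102°, lat 26°.
Subsquare e=4, t=19: +4·0.0833333° lon, +19·0.0416667° lat → SW at lon 102.333°, lat 26.7917°.
Cell spans 0.0833333° lon × 0.0416667° lat. Centre is SW corner plus half of each.
latitude 26.8125° N, longitude 102.3750° E.

26.8125° N, 102.3750° E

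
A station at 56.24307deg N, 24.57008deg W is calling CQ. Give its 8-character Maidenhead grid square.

HO76rf18

Shift to the Maidenhead origin (180°W, 90°S): lon 155.42992, lat 146.24307.
Field (20°×10°, letters A–R): lon ⌊155.42992/20⌋ = 7 → H; lat ⌊146.24307/10⌋ = 14 → O.
Square (2°×1°, digits 0–9): lon ⌊15.42992/2⌋ = 7; lat ⌊6.24307/1⌋ = 6.
Subsquare (5′×2.5′, letters a–x): lon ⌊1.42992/0.0833333⌋ = 17 → r; lat ⌊0.24307/0.0416667⌋ = 5 → f.
Extended square (30″×15″, digits 0–9): lon ⌊0.01325/0.00833333⌋ = 1; lat ⌊0.03474/0.00416667⌋ = 8.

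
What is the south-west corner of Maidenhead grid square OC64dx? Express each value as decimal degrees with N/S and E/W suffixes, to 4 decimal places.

Field O=14, C=2: +14·20° lon, +2·10° lat → SW at lon 100°, lat -70°.
Square 6, 4: +6·2° lon, +4·1° lat → SW at lon 112°, lat -66°.
Subsquare d=3, x=23: +3·0.0833333° lon, +23·0.0416667° lat → SW at lon 112.25°, lat -65.0417°.
latitude 65.0417° S, longitude 112.2500° E.

65.0417° S, 112.2500° E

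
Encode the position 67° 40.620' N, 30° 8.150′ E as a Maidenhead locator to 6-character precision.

Add 180° to longitude and 90° to latitude: 210.1358, 157.6770.
Field: lon ⌊210.1358/20⌋ = 10 → K; lat ⌊157.6770/10⌋ = 15 → P.
Square: lon ⌊10.1358/2⌋ = 5; lat ⌊7.6770/1⌋ = 7.
Subsquare: lon ⌊0.1358/0.0833333⌋ = 1 → b; lat ⌊0.6770/0.0416667⌋ = 16 → q.

KP57bq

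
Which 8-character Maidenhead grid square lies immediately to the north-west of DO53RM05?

DO53qm96

Longitude extended square 0; −1 → -1, wraps to 9, carry into subsquare.
Longitude subsquare r = 17; −1 → 16 = q.
Latitude extended square 5; +1 → 6.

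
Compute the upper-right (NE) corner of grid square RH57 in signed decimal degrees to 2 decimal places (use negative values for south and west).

-12.00, 172.00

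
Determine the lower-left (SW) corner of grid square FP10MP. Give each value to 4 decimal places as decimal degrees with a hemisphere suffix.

60.6250° N, 77.0000° W

Field F=5, P=15: +5·20° lon, +15·10° lat → SW at lon -80°, lat 60°.
Square 1, 0: +1·2° lon, +0·1° lat → SW at lon -78°, lat 60°.
Subsquare m=12, p=15: +12·0.0833333° lon, +15·0.0416667° lat → SW at lon -77°, lat 60.625°.
latitude 60.6250° N, longitude 77.0000° W.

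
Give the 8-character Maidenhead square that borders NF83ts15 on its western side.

Longitude extended square 1; −1 → 0.
The latitude characters are unchanged.

NF83ts05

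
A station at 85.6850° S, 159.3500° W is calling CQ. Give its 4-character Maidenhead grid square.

Add 180° to longitude and 90° to latitude: 20.65, 4.31.
Field (20°×10°, letters A–R): 20.65/20 → 1 → B, 4.31/10 → 0 → A; chars BA.
Square (2°×1°, digits 0–9): 0.65/2 → 0, 4.31/1 → 4; chars 04.

BA04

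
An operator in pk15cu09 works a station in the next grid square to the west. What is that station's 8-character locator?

PK15bu99

Longitude extended square 0; −1 → -1, wraps to 9, carry into subsquare.
Longitude subsquare c = 2; −1 → 1 = b.
The latitude characters are unchanged.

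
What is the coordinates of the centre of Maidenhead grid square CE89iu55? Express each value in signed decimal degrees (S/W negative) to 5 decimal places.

-40.14375, -123.28750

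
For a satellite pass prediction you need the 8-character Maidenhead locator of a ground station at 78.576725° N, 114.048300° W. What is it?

DQ28xn48

Offset from 180°W / 90°S: lon 65.95170°, lat 168.57673°.
Field: 65.95170/20 → 3 → D, 168.57673/10 → 16 → Q; chars DQ.
Square: 5.95170/2 → 2, 8.57673/1 → 8; chars 28.
Subsquare: 1.95170/0.0833333 → 23 → x, 0.57673/0.0416667 → 13 → n; chars xn.
Extended square: 0.03503/0.00833333 → 4, 0.03506/0.00416667 → 8; chars 48.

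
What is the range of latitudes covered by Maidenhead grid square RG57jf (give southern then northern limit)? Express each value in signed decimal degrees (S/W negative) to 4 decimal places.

-22.7917, -22.7500

Field R=17, G=6: +17·20° lon, +6·10° lat → SW at lon 160°, lat -30°.
Square 5, 7: +5·2° lon, +7·1° lat → SW at lon 170°, lat -23°.
Subsquare j=9, f=5: +9·0.0833333° lon, +5·0.0416667° lat → SW at lon 170.75°, lat -22.7917°.
Cell spans 0.0833333° lon × 0.0416667° lat.
south -22.7917, north -22.7500.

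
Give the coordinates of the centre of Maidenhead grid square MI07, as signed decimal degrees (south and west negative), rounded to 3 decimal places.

-2.500, 61.000

Field M=12, I=8: +12·20° lon, +8·10° lat → SW at lon 60°, lat -10°.
Square 0, 7: +0·2° lon, +7·1° lat → SW at lon 60°, lat -3°.
Cell spans 2° lon × 1° lat. Centre is SW corner plus half of each.
latitude -2.500, longitude 61.000.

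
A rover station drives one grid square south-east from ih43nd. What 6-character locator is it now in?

Longitude subsquare n = 13; +1 → 14 = o.
Latitude subsquare d = 3; −1 → 2 = c.

IH43oc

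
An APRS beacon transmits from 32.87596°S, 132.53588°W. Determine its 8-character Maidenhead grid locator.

Offset from 180°W / 90°S: lon 47.46412°, lat 57.12404°.
Field (20°×10°, letters A–R): lon ⌊47.46412/20⌋ = 2 → C; lat ⌊57.12404/10⌋ = 5 → F.
Square (2°×1°, digits 0–9): lon ⌊7.46412/2⌋ = 3; lat ⌊7.12404/1⌋ = 7.
Subsquare (5′×2.5′, letters a–x): lon ⌊1.46412/0.0833333⌋ = 17 → r; lat ⌊0.12404/0.0416667⌋ = 2 → c.
Extended square (30″×15″, digits 0–9): lon ⌊0.04745/0.00833333⌋ = 5; lat ⌊0.04071/0.00416667⌋ = 9.

CF37rc59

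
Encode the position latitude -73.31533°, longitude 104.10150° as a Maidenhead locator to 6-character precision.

OB26bq

Offset from 180°W / 90°S: lon 284.1015°, lat 16.6847°.
Field: 284.1015/20 → 14 → O, 16.6847/10 → 1 → B; chars OB.
Square: 4.1015/2 → 2, 6.6847/1 → 6; chars 26.
Subsquare: 0.1015/0.0833333 → 1 → b, 0.6847/0.0416667 → 16 → q; chars bq.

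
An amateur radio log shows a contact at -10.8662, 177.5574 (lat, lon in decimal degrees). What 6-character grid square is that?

Shift to the Maidenhead origin (180°W, 90°S): lon 357.5574, lat 79.1338.
Field: 357.5574/20 → 17 → R, 79.1338/10 → 7 → H; chars RH.
Square: 17.5574/2 → 8, 9.1338/1 → 9; chars 89.
Subsquare: 1.5574/0.0833333 → 18 → s, 0.1338/0.0416667 → 3 → d; chars sd.

RH89sd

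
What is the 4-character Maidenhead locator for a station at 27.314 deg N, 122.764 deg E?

Offset from 180°W / 90°S: lon 302.76°, lat 117.31°.
Field (20°×10°, letters A–R): lon ⌊302.76/20⌋ = 15 → P; lat ⌊117.31/10⌋ = 11 → L.
Square (2°×1°, digits 0–9): lon ⌊2.76/2⌋ = 1; lat ⌊7.31/1⌋ = 7.

PL17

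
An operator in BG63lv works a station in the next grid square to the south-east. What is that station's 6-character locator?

BG63mu

Longitude subsquare l = 11; +1 → 12 = m.
Latitude subsquare v = 21; −1 → 20 = u.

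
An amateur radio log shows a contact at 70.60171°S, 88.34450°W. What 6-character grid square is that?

EB59tj

Offset from 180°W / 90°S: lon 91.6555°, lat 19.3983°.
Field: 91.6555/20 → 4 → E, 19.3983/10 → 1 → B; chars EB.
Square: 11.6555/2 → 5, 9.3983/1 → 9; chars 59.
Subsquare: 1.6555/0.0833333 → 19 → t, 0.3983/0.0416667 → 9 → j; chars tj.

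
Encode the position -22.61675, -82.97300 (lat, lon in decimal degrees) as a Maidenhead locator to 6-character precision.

EG87mj

Offset from 180°W / 90°S: lon 97.0270°, lat 67.3833°.
Field: 97.0270/20 → 4 → E, 67.3833/10 → 6 → G; chars EG.
Square: 17.0270/2 → 8, 7.3833/1 → 7; chars 87.
Subsquare: 1.0270/0.0833333 → 12 → m, 0.3833/0.0416667 → 9 → j; chars mj.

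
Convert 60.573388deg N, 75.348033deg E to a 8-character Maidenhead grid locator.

Shift to the Maidenhead origin (180°W, 90°S): lon 255.34803, lat 150.57339.
Field: 255.34803/20 → 12 → M, 150.57339/10 → 15 → P; chars MP.
Square: 15.34803/2 → 7, 0.57339/1 → 0; chars 70.
Subsquare: 1.34803/0.0833333 → 16 → q, 0.57339/0.0416667 → 13 → n; chars qn.
Extended square: 0.01470/0.00833333 → 1, 0.03172/0.00416667 → 7; chars 17.

MP70qn17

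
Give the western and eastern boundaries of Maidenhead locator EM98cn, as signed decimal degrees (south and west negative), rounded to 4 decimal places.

Field E=4, M=12: +4·20° lon, +12·10° lat → SW at lon -100°, lat 30°.
Square 9, 8: +9·2° lon, +8·1° lat → SW at lon -82°, lat 38°.
Subsquare c=2, n=13: +2·0.0833333° lon, +13·0.0416667° lat → SW at lon -81.8333°, lat 38.5417°.
Cell spans 0.0833333° lon × 0.0416667° lat.
west -81.8333, east -81.7500.

-81.8333, -81.7500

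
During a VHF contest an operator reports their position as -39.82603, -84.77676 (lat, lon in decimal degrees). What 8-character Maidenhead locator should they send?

Shift to the Maidenhead origin (180°W, 90°S): lon 95.22324, lat 50.17397.
Field (20°×10°, letters A–R): 95.22324/20 → 4 → E, 50.17397/10 → 5 → F; chars EF.
Square (2°×1°, digits 0–9): 15.22324/2 → 7, 0.17397/1 → 0; chars 70.
Subsquare (5′×2.5′, letters a–x): 1.22324/0.0833333 → 14 → o, 0.17397/0.0416667 → 4 → e; chars oe.
Extended square (30″×15″, digits 0–9): 0.05657/0.00833333 → 6, 0.00730/0.00416667 → 1; chars 61.

EF70oe61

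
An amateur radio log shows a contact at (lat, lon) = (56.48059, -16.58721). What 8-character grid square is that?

IO16ql95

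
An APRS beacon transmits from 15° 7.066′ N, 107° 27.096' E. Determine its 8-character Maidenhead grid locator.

Shift to the Maidenhead origin (180°W, 90°S): lon 287.45160, lat 105.11777.
Field: 287.45160/20 → 14 → O, 105.11777/10 → 10 → K; chars OK.
Square: 7.45160/2 → 3, 5.11777/1 → 5; chars 35.
Subsquare: 1.45160/0.0833333 → 17 → r, 0.11777/0.0416667 → 2 → c; chars rc.
Extended square: 0.03493/0.00833333 → 4, 0.03443/0.00416667 → 8; chars 48.

OK35rc48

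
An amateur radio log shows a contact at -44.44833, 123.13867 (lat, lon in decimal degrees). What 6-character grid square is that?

PE15nn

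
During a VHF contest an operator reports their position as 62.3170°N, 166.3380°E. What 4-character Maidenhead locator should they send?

Add 180° to longitude and 90° to latitude: 346.34, 152.32.
Field (20°×10°, letters A–R): lon ⌊346.34/20⌋ = 17 → R; lat ⌊152.32/10⌋ = 15 → P.
Square (2°×1°, digits 0–9): lon ⌊6.34/2⌋ = 3; lat ⌊2.32/1⌋ = 2.

RP32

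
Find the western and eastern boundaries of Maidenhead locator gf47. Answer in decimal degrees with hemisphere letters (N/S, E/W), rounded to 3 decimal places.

52.000° W, 50.000° W

Field G=6, F=5: +6·20° lon, +5·10° lat → SW at lon -60°, lat -40°.
Square 4, 7: +4·2° lon, +7·1° lat → SW at lon -52°, lat -33°.
Cell spans 2° lon × 1° lat.
west 52.000° W, east 50.000° W.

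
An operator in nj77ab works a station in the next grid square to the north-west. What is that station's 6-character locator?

NJ67xc

Longitude subsquare a = 0; −1 → -1, wraps to 23 = x, carry into square.
Longitude square 7; −1 → 6.
Latitude subsquare b = 1; +1 → 2 = c.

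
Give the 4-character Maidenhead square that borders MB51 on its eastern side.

MB61

Longitude square 5; +1 → 6.
The latitude characters are unchanged.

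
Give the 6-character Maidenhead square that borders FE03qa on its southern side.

FE02qx

Latitude subsquare a = 0; −1 → -1, wraps to 23 = x, carry into square.
Latitude square 3; −1 → 2.
The longitude characters are unchanged.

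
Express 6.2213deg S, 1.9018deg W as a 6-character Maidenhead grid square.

II93bs

Add 180° to longitude and 90° to latitude: 178.0982, 83.7787.
Field: lon ⌊178.0982/20⌋ = 8 → I; lat ⌊83.7787/10⌋ = 8 → I.
Square: lon ⌊18.0982/2⌋ = 9; lat ⌊3.7787/1⌋ = 3.
Subsquare: lon ⌊0.0982/0.0833333⌋ = 1 → b; lat ⌊0.7787/0.0416667⌋ = 18 → s.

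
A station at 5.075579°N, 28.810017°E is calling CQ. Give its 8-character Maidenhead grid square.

Offset from 180°W / 90°S: lon 208.81002°, lat 95.07558°.
Field: lon ⌊208.81002/20⌋ = 10 → K; lat ⌊95.07558/10⌋ = 9 → J.
Square: lon ⌊8.81002/2⌋ = 4; lat ⌊5.07558/1⌋ = 5.
Subsquare: lon ⌊0.81002/0.0833333⌋ = 9 → j; lat ⌊0.07558/0.0416667⌋ = 1 → b.
Extended square: lon ⌊0.06002/0.00833333⌋ = 7; lat ⌊0.03391/0.00416667⌋ = 8.

KJ45jb78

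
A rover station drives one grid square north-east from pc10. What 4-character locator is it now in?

PC21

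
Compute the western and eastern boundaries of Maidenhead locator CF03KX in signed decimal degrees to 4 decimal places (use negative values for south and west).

-139.1667, -139.0833

Field C=2, F=5: +2·20° lon, +5·10° lat → SW at lon -140°, lat -40°.
Square 0, 3: +0·2° lon, +3·1° lat → SW at lon -140°, lat -37°.
Subsquare k=10, x=23: +10·0.0833333° lon, +23·0.0416667° lat → SW at lon -139.167°, lat -36.0417°.
Cell spans 0.0833333° lon × 0.0416667° lat.
west -139.1667, east -139.0833.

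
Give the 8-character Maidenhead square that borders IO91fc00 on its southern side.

Latitude extended square 0; −1 → -1, wraps to 9, carry into subsquare.
Latitude subsquare c = 2; −1 → 1 = b.
The longitude characters are unchanged.

IO91fb09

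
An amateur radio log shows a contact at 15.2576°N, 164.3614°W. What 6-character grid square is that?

Add 180° to longitude and 90° to latitude: 15.6386, 105.2576.
Field: 15.6386/20 → 0 → A, 105.2576/10 → 10 → K; chars AK.
Square: 15.6386/2 → 7, 5.2576/1 → 5; chars 75.
Subsquare: 1.6386/0.0833333 → 19 → t, 0.2576/0.0416667 → 6 → g; chars tg.

AK75tg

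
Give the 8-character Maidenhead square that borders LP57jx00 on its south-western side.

LP57iw99

Longitude extended square 0; −1 → -1, wraps to 9, carry into subsquare.
Longitude subsquare j = 9; −1 → 8 = i.
Latitude extended square 0; −1 → -1, wraps to 9, carry into subsquare.
Latitude subsquare x = 23; −1 → 22 = w.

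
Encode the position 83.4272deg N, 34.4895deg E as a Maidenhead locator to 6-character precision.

KR73fk

Shift to the Maidenhead origin (180°W, 90°S): lon 214.4895, lat 173.4272.
Field (20°×10°, letters A–R): 214.4895/20 → 10 → K, 173.4272/10 → 17 → R; chars KR.
Square (2°×1°, digits 0–9): 14.4895/2 → 7, 3.4272/1 → 3; chars 73.
Subsquare (5′×2.5′, letters a–x): 0.4895/0.0833333 → 5 → f, 0.4272/0.0416667 → 10 → k; chars fk.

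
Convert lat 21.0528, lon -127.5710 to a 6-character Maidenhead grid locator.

CL61fb

Add 180° to longitude and 90° to latitude: 52.4290, 111.0528.
Field: 52.4290/20 → 2 → C, 111.0528/10 → 11 → L; chars CL.
Square: 12.4290/2 → 6, 1.0528/1 → 1; chars 61.
Subsquare: 0.4290/0.0833333 → 5 → f, 0.0528/0.0416667 → 1 → b; chars fb.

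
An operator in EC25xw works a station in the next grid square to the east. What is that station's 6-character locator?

EC35aw

Longitude subsquare x = 23; +1 → 24, wraps to 0 = a, carry into square.
Longitude square 2; +1 → 3.
The latitude characters are unchanged.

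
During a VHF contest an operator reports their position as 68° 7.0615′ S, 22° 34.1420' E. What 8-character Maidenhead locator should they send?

Offset from 180°W / 90°S: lon 202.56903°, lat 21.88231°.
Field: lon ⌊202.56903/20⌋ = 10 → K; lat ⌊21.88231/10⌋ = 2 → C.
Square: lon ⌊2.56903/2⌋ = 1; lat ⌊1.88231/1⌋ = 1.
Subsquare: lon ⌊0.56903/0.0833333⌋ = 6 → g; lat ⌊0.88231/0.0416667⌋ = 21 → v.
Extended square: lon ⌊0.06903/0.00833333⌋ = 8; lat ⌊0.00731/0.00416667⌋ = 1.

KC11gv81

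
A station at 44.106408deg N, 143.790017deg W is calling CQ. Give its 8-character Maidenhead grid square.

BN84cc55

Shift to the Maidenhead origin (180°W, 90°S): lon 36.20998, lat 134.10641.
Field: lon ⌊36.20998/20⌋ = 1 → B; lat ⌊134.10641/10⌋ = 13 → N.
Square: lon ⌊16.20998/2⌋ = 8; lat ⌊4.10641/1⌋ = 4.
Subsquare: lon ⌊0.20998/0.0833333⌋ = 2 → c; lat ⌊0.10641/0.0416667⌋ = 2 → c.
Extended square: lon ⌊0.04332/0.00833333⌋ = 5; lat ⌊0.02307/0.00416667⌋ = 5.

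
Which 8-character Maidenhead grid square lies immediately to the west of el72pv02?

EL72ov92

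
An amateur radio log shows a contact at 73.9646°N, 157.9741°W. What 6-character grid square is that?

BQ13ax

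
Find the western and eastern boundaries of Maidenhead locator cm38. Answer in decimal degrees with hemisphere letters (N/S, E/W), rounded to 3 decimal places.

134.000° W, 132.000° W

Field C=2, M=12: +2·20° lon, +12·10° lat → SW at lon -140°, lat 30°.
Square 3, 8: +3·2° lon, +8·1° lat → SW at lon -134°, lat 38°.
Cell spans 2° lon × 1° lat.
west 134.000° W, east 132.000° W.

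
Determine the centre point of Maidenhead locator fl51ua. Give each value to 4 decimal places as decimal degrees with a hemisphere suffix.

21.0208° N, 68.2917° W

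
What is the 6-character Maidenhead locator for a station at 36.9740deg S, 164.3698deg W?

Shift to the Maidenhead origin (180°W, 90°S): lon 15.6302, lat 53.0260.
Field: lon ⌊15.6302/20⌋ = 0 → A; lat ⌊53.0260/10⌋ = 5 → F.
Square: lon ⌊15.6302/2⌋ = 7; lat ⌊3.0260/1⌋ = 3.
Subsquare: lon ⌊1.6302/0.0833333⌋ = 19 → t; lat ⌊0.0260/0.0416667⌋ = 0 → a.

AF73ta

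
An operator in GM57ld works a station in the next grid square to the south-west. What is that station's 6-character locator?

GM57kc

Longitude subsquare l = 11; −1 → 10 = k.
Latitude subsquare d = 3; −1 → 2 = c.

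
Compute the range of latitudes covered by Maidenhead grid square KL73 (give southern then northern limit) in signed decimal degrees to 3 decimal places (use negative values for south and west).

23.000, 24.000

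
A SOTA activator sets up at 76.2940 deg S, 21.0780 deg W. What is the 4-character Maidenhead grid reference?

Offset from 180°W / 90°S: lon 158.92°, lat 13.71°.
Field (20°×10°, letters A–R): 158.92/20 → 7 → H, 13.71/10 → 1 → B; chars HB.
Square (2°×1°, digits 0–9): 18.92/2 → 9, 3.71/1 → 3; chars 93.

HB93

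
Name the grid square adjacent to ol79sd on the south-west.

OL79rc

Longitude subsquare s = 18; −1 → 17 = r.
Latitude subsquare d = 3; −1 → 2 = c.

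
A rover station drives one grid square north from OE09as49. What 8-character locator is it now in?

Latitude extended square 9; +1 → 10, wraps to 0, carry into subsquare.
Latitude subsquare s = 18; +1 → 19 = t.
The longitude characters are unchanged.

OE09at40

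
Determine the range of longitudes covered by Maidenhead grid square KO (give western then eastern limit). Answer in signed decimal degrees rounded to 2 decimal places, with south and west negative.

20.00, 40.00

Field K=10, O=14: +10·20° lon, +14·10° lat → SW at lon 20°, lat 50°.
Cell spans 20° lon × 10° lat.
west 20.00, east 40.00.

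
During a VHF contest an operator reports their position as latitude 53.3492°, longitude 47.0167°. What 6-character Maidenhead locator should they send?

LO33mi

Add 180° to longitude and 90° to latitude: 227.0167, 143.3492.
Field (20°×10°, letters A–R): lon ⌊227.0167/20⌋ = 11 → L; lat ⌊143.3492/10⌋ = 14 → O.
Square (2°×1°, digits 0–9): lon ⌊7.0167/2⌋ = 3; lat ⌊3.3492/1⌋ = 3.
Subsquare (5′×2.5′, letters a–x): lon ⌊1.0167/0.0833333⌋ = 12 → m; lat ⌊0.3492/0.0416667⌋ = 8 → i.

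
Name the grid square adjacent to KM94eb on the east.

KM94fb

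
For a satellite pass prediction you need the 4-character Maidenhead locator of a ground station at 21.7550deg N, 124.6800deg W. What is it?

CL71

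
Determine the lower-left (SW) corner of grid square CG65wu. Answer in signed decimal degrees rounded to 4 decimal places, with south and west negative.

Field C=2, G=6: +2·20° lon, +6·10° lat → SW at lon -140°, lat -30°.
Square 6, 5: +6·2° lon, +5·1° lat → SW at lon -128°, lat -25°.
Subsquare w=22, u=20: +22·0.0833333° lon, +20·0.0416667° lat → SW at lon -126.167°, lat -24.1667°.
latitude -24.1667, longitude -126.1667.

-24.1667, -126.1667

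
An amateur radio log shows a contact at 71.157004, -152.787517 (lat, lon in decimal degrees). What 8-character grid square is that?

Add 180° to longitude and 90° to latitude: 27.21248, 161.15700.
Field: 27.21248/20 → 1 → B, 161.15700/10 → 16 → Q; chars BQ.
Square: 7.21248/2 → 3, 1.15700/1 → 1; chars 31.
Subsquare: 1.21248/0.0833333 → 14 → o, 0.15700/0.0416667 → 3 → d; chars od.
Extended square: 0.04582/0.00833333 → 5, 0.03200/0.00416667 → 7; chars 57.

BQ31od57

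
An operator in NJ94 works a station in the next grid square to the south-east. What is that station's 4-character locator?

OJ03

Longitude square 9; +1 → 10, wraps to 0, carry into field.
Longitude field N = 13; +1 → 14 = O.
Latitude square 4; −1 → 3.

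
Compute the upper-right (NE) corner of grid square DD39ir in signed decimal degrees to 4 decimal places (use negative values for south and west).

Field D=3, D=3: +3·20° lon, +3·10° lat → SW at lon -120°, lat -60°.
Square 3, 9: +3·2° lon, +9·1° lat → SW at lon -114°, lat -51°.
Subsquare i=8, r=17: +8·0.0833333° lon, +17·0.0416667° lat → SW at lon -113.333°, lat -50.2917°.
Cell spans 0.0833333° lon × 0.0416667° lat. NE corner is SW corner plus one full cell.
latitude -50.2500, longitude -113.2500.

-50.2500, -113.2500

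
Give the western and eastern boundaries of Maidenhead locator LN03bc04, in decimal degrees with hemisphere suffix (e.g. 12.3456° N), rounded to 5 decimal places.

Field L=11, N=13: +11·20° lon, +13·10° lat → SW at lon 40°, lat 40°.
Square 0, 3: +0·2° lon, +3·1° lat → SW at lon 40°, lat 43°.
Subsquare b=1, c=2: +1·0.0833333° lon, +2·0.0416667° lat → SW at lon 40.0833°, lat 43.0833°.
Extended square 0, 4: +0·0.00833333° lon, +4·0.00416667° lat → SW at lon 40.0833°, lat 43.1°.
Cell spans 0.00833333° lon × 0.00416667° lat.
west 40.08333° E, east 40.09167° E.

40.08333° E, 40.09167° E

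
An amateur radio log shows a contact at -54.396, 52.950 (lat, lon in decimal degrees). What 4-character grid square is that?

Add 180° to longitude and 90° to latitude: 232.95, 35.60.
Field: 232.95/20 → 11 → L, 35.60/10 → 3 → D; chars LD.
Square: 12.95/2 → 6, 5.60/1 → 5; chars 65.

LD65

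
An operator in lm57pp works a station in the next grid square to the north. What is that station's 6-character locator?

LM57pq

Latitude subsquare p = 15; +1 → 16 = q.
The longitude characters are unchanged.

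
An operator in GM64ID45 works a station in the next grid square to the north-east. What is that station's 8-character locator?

Longitude extended square 4; +1 → 5.
Latitude extended square 5; +1 → 6.

GM64id56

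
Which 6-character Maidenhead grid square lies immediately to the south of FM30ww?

FM30wv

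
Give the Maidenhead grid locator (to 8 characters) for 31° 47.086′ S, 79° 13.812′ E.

Offset from 180°W / 90°S: lon 259.23020°, lat 58.21523°.
Field (20°×10°, letters A–R): 259.23020/20 → 12 → M, 58.21523/10 → 5 → F; chars MF.
Square (2°×1°, digits 0–9): 19.23020/2 → 9, 8.21523/1 → 8; chars 98.
Subsquare (5′×2.5′, letters a–x): 1.23020/0.0833333 → 14 → o, 0.21523/0.0416667 → 5 → f; chars of.
Extended square (30″×15″, digits 0–9): 0.06353/0.00833333 → 7, 0.00690/0.00416667 → 1; chars 71.

MF98of71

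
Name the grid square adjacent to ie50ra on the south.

ID59rx

Latitude subsquare a = 0; −1 → -1, wraps to 23 = x, carry into square.
Latitude square 0; −1 → -1, wraps to 9, carry into field.
Latitude field E = 4; −1 → 3 = D.
The longitude characters are unchanged.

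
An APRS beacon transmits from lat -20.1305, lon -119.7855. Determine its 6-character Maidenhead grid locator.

DG09cu

Offset from 180°W / 90°S: lon 60.2145°, lat 69.8695°.
Field: 60.2145/20 → 3 → D, 69.8695/10 → 6 → G; chars DG.
Square: 0.2145/2 → 0, 9.8695/1 → 9; chars 09.
Subsquare: 0.2145/0.0833333 → 2 → c, 0.8695/0.0416667 → 20 → u; chars cu.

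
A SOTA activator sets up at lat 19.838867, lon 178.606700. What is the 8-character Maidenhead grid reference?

RK99hu21

Add 180° to longitude and 90° to latitude: 358.60670, 109.83887.
Field: lon ⌊358.60670/20⌋ = 17 → R; lat ⌊109.83887/10⌋ = 10 → K.
Square: lon ⌊18.60670/2⌋ = 9; lat ⌊9.83887/1⌋ = 9.
Subsquare: lon ⌊0.60670/0.0833333⌋ = 7 → h; lat ⌊0.83887/0.0416667⌋ = 20 → u.
Extended square: lon ⌊0.02337/0.00833333⌋ = 2; lat ⌊0.00553/0.00416667⌋ = 1.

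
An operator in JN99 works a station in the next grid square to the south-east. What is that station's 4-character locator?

Longitude square 9; +1 → 10, wraps to 0, carry into field.
Longitude field J = 9; +1 → 10 = K.
Latitude square 9; −1 → 8.

KN08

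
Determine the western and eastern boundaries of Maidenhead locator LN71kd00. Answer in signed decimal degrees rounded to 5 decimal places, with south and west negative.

Field L=11, N=13: +11·20° lon, +13·10° lat → SW at lon 40°, lat 40°.
Square 7, 1: +7·2° lon, +1·1° lat → SW at lon 54°, lat 41°.
Subsquare k=10, d=3: +10·0.0833333° lon, +3·0.0416667° lat → SW at lon 54.8333°, lat 41.125°.
Extended square 0, 0: +0·0.00833333° lon, +0·0.00416667° lat → SW at lon 54.8333°, lat 41.125°.
Cell spans 0.00833333° lon × 0.00416667° lat.
west 54.83333, east 54.84167.

54.83333, 54.84167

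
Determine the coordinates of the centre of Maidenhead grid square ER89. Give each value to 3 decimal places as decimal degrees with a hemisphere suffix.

89.500° N, 83.000° W

Field E=4, R=17: +4·20° lon, +17·10° lat → SW at lon -100°, lat 80°.
Square 8, 9: +8·2° lon, +9·1° lat → SW at lon -84°, lat 89°.
Cell spans 2° lon × 1° lat. Centre is SW corner plus half of each.
latitude 89.500° N, longitude 83.000° W.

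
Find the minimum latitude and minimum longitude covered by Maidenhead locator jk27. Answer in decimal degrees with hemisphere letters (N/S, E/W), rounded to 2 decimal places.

17.00° N, 4.00° E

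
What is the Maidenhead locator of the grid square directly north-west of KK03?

JK94

Longitude square 0; −1 → -1, wraps to 9, carry into field.
Longitude field K = 10; −1 → 9 = J.
Latitude square 3; +1 → 4.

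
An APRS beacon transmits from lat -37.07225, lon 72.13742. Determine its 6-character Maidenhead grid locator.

MF62bw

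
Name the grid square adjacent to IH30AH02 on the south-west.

IH20xh91

Longitude extended square 0; −1 → -1, wraps to 9, carry into subsquare.
Longitude subsquare a = 0; −1 → -1, wraps to 23 = x, carry into square.
Longitude square 3; −1 → 2.
Latitude extended square 2; −1 → 1.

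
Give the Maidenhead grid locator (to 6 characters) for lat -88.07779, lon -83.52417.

Add 180° to longitude and 90° to latitude: 96.4758, 1.9222.
Field (20°×10°, letters A–R): lon ⌊96.4758/20⌋ = 4 → E; lat ⌊1.9222/10⌋ = 0 → A.
Square (2°×1°, digits 0–9): lon ⌊16.4758/2⌋ = 8; lat ⌊1.9222/1⌋ = 1.
Subsquare (5′×2.5′, letters a–x): lon ⌊0.4758/0.0833333⌋ = 5 → f; lat ⌊0.9222/0.0416667⌋ = 22 → w.

EA81fw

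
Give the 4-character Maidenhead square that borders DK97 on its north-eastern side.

EK08

Longitude square 9; +1 → 10, wraps to 0, carry into field.
Longitude field D = 3; +1 → 4 = E.
Latitude square 7; +1 → 8.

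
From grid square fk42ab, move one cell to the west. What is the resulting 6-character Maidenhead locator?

Longitude subsquare a = 0; −1 → -1, wraps to 23 = x, carry into square.
Longitude square 4; −1 → 3.
The latitude characters are unchanged.

FK32xb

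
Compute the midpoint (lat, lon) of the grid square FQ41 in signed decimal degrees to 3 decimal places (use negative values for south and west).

71.500, -71.000

Field F=5, Q=16: +5·20° lon, +16·10° lat → SW at lon -80°, lat 70°.
Square 4, 1: +4·2° lon, +1·1° lat → SW at lon -72°, lat 71°.
Cell spans 2° lon × 1° lat. Centre is SW corner plus half of each.
latitude 71.500, longitude -71.000.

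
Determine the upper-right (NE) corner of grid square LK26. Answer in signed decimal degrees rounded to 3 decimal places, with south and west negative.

17.000, 46.000

Field L=11, K=10: +11·20° lon, +10·10° lat → SW at lon 40°, lat 10°.
Square 2, 6: +2·2° lon, +6·1° lat → SW at lon 44°, lat 16°.
Cell spans 2° lon × 1° lat. NE corner is SW corner plus one full cell.
latitude 17.000, longitude 46.000.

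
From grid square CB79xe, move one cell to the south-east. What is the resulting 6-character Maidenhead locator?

Longitude subsquare x = 23; +1 → 24, wraps to 0 = a, carry into square.
Longitude square 7; +1 → 8.
Latitude subsquare e = 4; −1 → 3 = d.

CB89ad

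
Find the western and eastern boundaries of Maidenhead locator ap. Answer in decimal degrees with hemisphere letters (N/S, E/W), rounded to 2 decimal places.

Field A=0, P=15: +0·20° lon, +15·10° lat → SW at lon -180°, lat 60°.
Cell spans 20° lon × 10° lat.
west 180.00° W, east 160.00° W.

180.00° W, 160.00° W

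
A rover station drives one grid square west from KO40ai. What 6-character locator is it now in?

KO30xi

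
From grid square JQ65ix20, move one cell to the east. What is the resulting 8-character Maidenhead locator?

JQ65ix30

Longitude extended square 2; +1 → 3.
The latitude characters are unchanged.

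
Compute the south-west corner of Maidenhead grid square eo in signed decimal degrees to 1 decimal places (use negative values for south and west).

50.0, -100.0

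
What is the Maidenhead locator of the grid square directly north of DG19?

DH10

Latitude square 9; +1 → 10, wraps to 0, carry into field.
Latitude field G = 6; +1 → 7 = H.
The longitude characters are unchanged.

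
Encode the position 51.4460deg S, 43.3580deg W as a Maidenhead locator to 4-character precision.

Add 180° to longitude and 90° to latitude: 136.64, 38.55.
Field: 136.64/20 → 6 → G, 38.55/10 → 3 → D; chars GD.
Square: 16.64/2 → 8, 8.55/1 → 8; chars 88.

GD88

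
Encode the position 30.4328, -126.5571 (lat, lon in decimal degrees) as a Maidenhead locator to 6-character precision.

CM60rk

Shift to the Maidenhead origin (180°W, 90°S): lon 53.4429, lat 120.4328.
Field: 53.4429/20 → 2 → C, 120.4328/10 → 12 → M; chars CM.
Square: 13.4429/2 → 6, 0.4328/1 → 0; chars 60.
Subsquare: 1.4429/0.0833333 → 17 → r, 0.4328/0.0416667 → 10 → k; chars rk.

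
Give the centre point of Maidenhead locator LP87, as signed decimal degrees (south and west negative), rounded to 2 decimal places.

Field L=11, P=15: +11·20° lon, +15·10° lat → SW at lon 40°, lat 60°.
Square 8, 7: +8·2° lon, +7·1° lat → SW at lon 56°, lat 67°.
Cell spans 2° lon × 1° lat. Centre is SW corner plus half of each.
latitude 67.50, longitude 57.00.

67.50, 57.00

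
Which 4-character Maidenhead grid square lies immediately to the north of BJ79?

BK70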